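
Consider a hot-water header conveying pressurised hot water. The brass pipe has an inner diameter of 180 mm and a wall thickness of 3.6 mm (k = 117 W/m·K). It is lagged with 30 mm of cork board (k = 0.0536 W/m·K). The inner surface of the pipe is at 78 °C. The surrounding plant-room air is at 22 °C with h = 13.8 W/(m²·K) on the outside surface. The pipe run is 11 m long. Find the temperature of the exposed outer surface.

Per-layer cylindrical resistances, series-summed:
R_brass pipe wall = ln(93.6/90)/(2π×117×11) = 4.85×10^-6 K/W
R_cork board = ln(123.6/93.6)/(2π×0.0536×11) = 0.07505 K/W
R_outer film = 1/(h_o·2πr_oL) = 1/(13.8×2π×0.1236×11) = 0.008483 K/W
R_total = 0.08354 K/W
Q = ΔT/R_total = 56/0.08354
Q = 670 W
T_interface = T_inner − Q·ΣR(inner→interface) = 78 − 670×0.07505

T ≈ 27.7 °C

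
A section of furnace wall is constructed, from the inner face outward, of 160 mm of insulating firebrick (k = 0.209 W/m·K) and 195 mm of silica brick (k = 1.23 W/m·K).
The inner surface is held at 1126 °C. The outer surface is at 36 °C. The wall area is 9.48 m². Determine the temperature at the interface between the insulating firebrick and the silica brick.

Model the wall as resistances in series:
R_insulating firebrick = L/(kA) = 0.16/(0.209×9.48) = 0.08075 K/W
R_silica brick = L/(kA) = 0.195/(1.23×9.48) = 0.01672 K/W
R_total = 0.09748 K/W;  Q = ΔT/R_total = 1090/0.09748 = 11180 W
T_interface = T_inner − Q·ΣR(inner→interface) = 1126 − 11200×0.08075

T ≈ 223 °C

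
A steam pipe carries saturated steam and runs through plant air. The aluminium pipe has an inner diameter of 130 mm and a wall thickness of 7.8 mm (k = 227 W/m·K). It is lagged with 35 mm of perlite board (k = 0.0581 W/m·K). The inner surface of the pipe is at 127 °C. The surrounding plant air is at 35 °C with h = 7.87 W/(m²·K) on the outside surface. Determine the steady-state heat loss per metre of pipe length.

Cylindrical conduction, so R = ln(r₂/r₁)/(2πkL) per layer, in series:
R_aluminium pipe wall = ln(72.8/65)/(2π×227×1) = 7.946×10^-5 K/W
R_perlite board = ln(107.8/72.8)/(2π×0.0581×1) = 1.075 K/W
R_outer film = 1/(h_o·2πr_oL) = 1/(7.87×2π×0.1078×1) = 0.1876 K/W
R_total = 1.263 K/W
Q = ΔT/R_total = 92/1.263

q′ ≈ 72.8 W/m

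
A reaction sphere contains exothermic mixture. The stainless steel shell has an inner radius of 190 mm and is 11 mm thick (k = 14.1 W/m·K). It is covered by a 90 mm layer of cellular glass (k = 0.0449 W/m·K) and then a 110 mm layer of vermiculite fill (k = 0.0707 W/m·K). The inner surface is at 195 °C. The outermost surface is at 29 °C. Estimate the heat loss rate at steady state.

Q ≈ 43.8 W

Radial (spherical) resistances in series:
R_stainless steel shell = (1/0.19 − 1/0.201)/(4π×14.1) = 0.001626 K/W
R_cellular glass = (1/0.201 − 1/0.291)/(4π×0.0449) = 2.727 K/W
R_vermiculite fill = (1/0.291 − 1/0.401)/(4π×0.0707) = 1.061 K/W
R_total = 3.79 K/W
Q = ΔT/R_total = 166/3.79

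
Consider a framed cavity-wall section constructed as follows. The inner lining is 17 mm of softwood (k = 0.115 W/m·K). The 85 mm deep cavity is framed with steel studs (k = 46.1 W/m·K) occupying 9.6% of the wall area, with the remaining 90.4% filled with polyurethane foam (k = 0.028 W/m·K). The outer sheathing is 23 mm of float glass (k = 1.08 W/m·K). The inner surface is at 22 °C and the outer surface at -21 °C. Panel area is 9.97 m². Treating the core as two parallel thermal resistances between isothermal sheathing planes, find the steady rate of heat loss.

Q ≈ 2280 W

Sheathing layers in series; stud and cavity paths in parallel between them.
R_inner = 0.017/(0.115×9.97) = 0.01483 K/W
R_stud  = 0.085/(46.1×0.096×9.97) = 0.001926 K/W
R_cav   = 0.085/(0.028×0.904×9.97) = 0.3368 K/W
1/R_core = 1/R_stud + 1/R_cav → R_core = 0.001915 K/W
R_outer = 0.023/(1.08×9.97) = 0.002136 K/W
R_total = 0.01888 K/W
Q = ΔT/R_total = 43/0.01888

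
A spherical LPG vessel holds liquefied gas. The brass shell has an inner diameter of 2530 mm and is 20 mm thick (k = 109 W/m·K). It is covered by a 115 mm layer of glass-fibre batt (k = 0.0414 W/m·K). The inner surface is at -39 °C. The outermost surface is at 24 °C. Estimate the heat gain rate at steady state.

Radial (spherical) resistances in series:
R_brass shell = (1/1.265 − 1/1.285)/(4π×109) = 8.983×10^-6 K/W
R_glass-fibre batt = (1/1.285 − 1/1.4)/(4π×0.0414) = 0.1229 K/W
R_total = 0.1229 K/W
Q = ΔT/R_total = 63/0.1229

Q ≈ 513 W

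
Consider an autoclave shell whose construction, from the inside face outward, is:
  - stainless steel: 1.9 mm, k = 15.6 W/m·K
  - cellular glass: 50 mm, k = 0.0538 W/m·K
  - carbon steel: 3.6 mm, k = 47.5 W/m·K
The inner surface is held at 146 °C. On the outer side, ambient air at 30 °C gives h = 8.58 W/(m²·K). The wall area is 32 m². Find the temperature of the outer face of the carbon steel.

T ≈ 42.9 °C

Treating each layer as a thermal resistance in series:
R_stainless steel = L/(kA) = 0.0019/(15.6×32) = 3.806×10^-6 K/W
R_cellular glass = L/(kA) = 0.05/(0.0538×32) = 0.02904 K/W
R_carbon steel = L/(kA) = 0.0036/(47.5×32) = 2.368×10^-6 K/W
R_outer film = 1/(h_o·A) = 1/(8.58×32) = 0.003642 K/W
R_total = 0.03269 K/W;  Q = ΔT/R_total = 116/0.03269 = 3548 W
T_interface = T_inner − Q·ΣR(inner→interface) = 146 − 3550×0.02905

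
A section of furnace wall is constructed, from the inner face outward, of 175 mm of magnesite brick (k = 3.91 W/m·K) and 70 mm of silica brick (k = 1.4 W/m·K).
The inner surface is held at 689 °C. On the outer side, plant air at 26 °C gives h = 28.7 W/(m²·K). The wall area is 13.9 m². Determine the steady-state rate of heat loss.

Q ≈ 71100 W

Thermal resistances in series:
R_magnesite brick = L/(kA) = 0.175/(3.91×13.9) = 0.00322 K/W
R_silica brick = L/(kA) = 0.07/(1.4×13.9) = 0.003597 K/W
R_outer film = 1/(h_o·A) = 1/(28.7×13.9) = 0.002507 K/W
R_total = 0.009324 K/W
Q = ΔT / R_total = 663 / 0.009324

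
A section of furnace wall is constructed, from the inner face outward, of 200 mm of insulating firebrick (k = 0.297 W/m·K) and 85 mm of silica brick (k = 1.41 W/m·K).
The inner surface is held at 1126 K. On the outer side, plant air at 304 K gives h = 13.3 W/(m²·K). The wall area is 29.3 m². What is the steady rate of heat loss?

Q ≈ 29800 W

Treating each layer as a thermal resistance in series:
R_insulating firebrick = L/(kA) = 0.2/(0.297×29.3) = 0.02298 K/W
R_silica brick = L/(kA) = 0.085/(1.41×29.3) = 0.002057 K/W
R_outer film = 1/(h_o·A) = 1/(13.3×29.3) = 0.002566 K/W
R_total = 0.02761 K/W
Q = ΔT / R_total = 822 / 0.02761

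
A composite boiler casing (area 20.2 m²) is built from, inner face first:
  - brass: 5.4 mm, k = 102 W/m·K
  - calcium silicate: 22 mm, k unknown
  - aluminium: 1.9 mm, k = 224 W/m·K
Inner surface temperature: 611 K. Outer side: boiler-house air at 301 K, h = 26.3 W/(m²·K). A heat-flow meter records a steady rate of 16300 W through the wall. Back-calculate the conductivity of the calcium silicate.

k ≈ 0.0636 W/(m·K)

Using the resistance-network approach (series):
R_brass = L/(kA) = 0.0054/(102×20.2) = 2.621×10^-6 K/W
R_aluminium = L/(kA) = 0.0019/(224×20.2) = 4.199×10^-7 K/W
R_outer film = 1/(h_o·A) = 1/(26.3×20.2) = 0.001882 K/W
Sum of known resistances R_other = 0.001885 K/W
Total R = ΔT/Q = 310/16300 = 0.01902 K/W
R_calcium silicate = R_total − R_other = 0.01713 K/W
k = L/(R·A) = 0.022/(0.01713×20.2)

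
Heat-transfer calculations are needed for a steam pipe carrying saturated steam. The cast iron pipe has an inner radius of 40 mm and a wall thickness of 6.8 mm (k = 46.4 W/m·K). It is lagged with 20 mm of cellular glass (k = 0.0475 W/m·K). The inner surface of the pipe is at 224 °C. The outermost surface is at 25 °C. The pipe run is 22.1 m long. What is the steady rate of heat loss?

Q ≈ 3690 W

Treating each annulus and film as a series resistance:
R_cast iron pipe wall = ln(46.8/40)/(2π×46.4×22.1) = 2.437×10^-5 K/W
R_cellular glass = ln(66.8/46.8)/(2π×0.0475×22.1) = 0.05395 K/W
R_total = 0.05397 K/W
Q = ΔT/R_total = 199/0.05397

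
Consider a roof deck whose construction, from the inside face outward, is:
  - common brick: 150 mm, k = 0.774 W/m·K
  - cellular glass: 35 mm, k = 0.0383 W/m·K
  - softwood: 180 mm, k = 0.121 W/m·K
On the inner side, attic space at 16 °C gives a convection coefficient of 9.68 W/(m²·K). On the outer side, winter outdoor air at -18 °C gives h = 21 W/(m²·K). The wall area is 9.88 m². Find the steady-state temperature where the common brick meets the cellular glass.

Treating each layer as a thermal resistance in series:
R_inner film = 1/(h_i·A) = 1/(9.68×9.88) = 0.01046 K/W
R_common brick = L/(kA) = 0.15/(0.774×9.88) = 0.01962 K/W
R_cellular glass = L/(kA) = 0.035/(0.0383×9.88) = 0.09249 K/W
R_softwood = L/(kA) = 0.18/(0.121×9.88) = 0.1506 K/W
R_outer film = 1/(h_o·A) = 1/(21×9.88) = 0.00482 K/W
R_total = 0.278 K/W;  Q = ΔT/R_total = 34/0.278 = 122.3 W
T_interface = T_inner − Q·ΣR(inner→interface) = 16 − 122×0.03007

T ≈ 12.3 °C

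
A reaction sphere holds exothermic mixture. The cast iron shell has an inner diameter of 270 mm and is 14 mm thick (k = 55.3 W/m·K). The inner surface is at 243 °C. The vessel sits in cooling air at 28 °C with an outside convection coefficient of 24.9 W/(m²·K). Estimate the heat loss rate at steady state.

Q ≈ 1480 W

Radial (spherical) resistances in series:
R_cast iron shell = (1/0.135 − 1/0.149)/(4π×55.3) = 0.001002 K/W
R_outer film = 1/(h·4πr_o²) = 1/(24.9×4π×0.149²) = 0.144 K/W
R_total = 0.145 K/W
Q = ΔT/R_total = 215/0.145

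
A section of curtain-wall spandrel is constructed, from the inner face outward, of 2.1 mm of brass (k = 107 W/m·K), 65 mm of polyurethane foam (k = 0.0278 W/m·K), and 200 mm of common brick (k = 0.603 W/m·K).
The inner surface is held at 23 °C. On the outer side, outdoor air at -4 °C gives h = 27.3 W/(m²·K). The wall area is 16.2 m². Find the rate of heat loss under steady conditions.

Q ≈ 162 W

Model the wall as resistances in series:
R_brass = L/(kA) = 0.0021/(107×16.2) = 1.211×10^-6 K/W
R_polyurethane foam = L/(kA) = 0.065/(0.0278×16.2) = 0.1443 K/W
R_common brick = L/(kA) = 0.2/(0.603×16.2) = 0.02047 K/W
R_outer film = 1/(h_o·A) = 1/(27.3×16.2) = 0.002261 K/W
R_total = 0.1671 K/W
Q = ΔT / R_total = 27 / 0.1671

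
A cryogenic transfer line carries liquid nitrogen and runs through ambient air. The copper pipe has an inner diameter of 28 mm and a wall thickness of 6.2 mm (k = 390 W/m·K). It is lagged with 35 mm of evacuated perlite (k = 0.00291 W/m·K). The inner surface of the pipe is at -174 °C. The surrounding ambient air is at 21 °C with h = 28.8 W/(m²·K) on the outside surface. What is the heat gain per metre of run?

Treating each annulus and film as a series resistance:
R_copper pipe wall = ln(20.2/14)/(2π×390×1) = 1.496×10^-4 K/W
R_evacuated perlite = ln(55.2/20.2)/(2π×0.00291×1) = 54.98 K/W
R_outer film = 1/(h_o·2πr_oL) = 1/(28.8×2π×0.0552×1) = 0.1001 K/W
R_total = 55.08 K/W
Q = ΔT/R_total = 195/55.08

q′ ≈ 3.54 W/m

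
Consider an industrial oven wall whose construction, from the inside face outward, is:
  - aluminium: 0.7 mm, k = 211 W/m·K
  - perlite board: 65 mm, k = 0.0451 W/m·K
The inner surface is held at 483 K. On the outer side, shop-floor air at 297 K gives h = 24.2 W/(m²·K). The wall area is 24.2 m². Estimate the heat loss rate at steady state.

Thermal resistances in series:
R_aluminium = L/(kA) = 0.0007/(211×24.2) = 1.371×10^-7 K/W
R_perlite board = L/(kA) = 0.065/(0.0451×24.2) = 0.05956 K/W
R_outer film = 1/(h_o·A) = 1/(24.2×24.2) = 0.001708 K/W
R_total = 0.06126 K/W
Q = ΔT / R_total = 186 / 0.06126

Q ≈ 3040 W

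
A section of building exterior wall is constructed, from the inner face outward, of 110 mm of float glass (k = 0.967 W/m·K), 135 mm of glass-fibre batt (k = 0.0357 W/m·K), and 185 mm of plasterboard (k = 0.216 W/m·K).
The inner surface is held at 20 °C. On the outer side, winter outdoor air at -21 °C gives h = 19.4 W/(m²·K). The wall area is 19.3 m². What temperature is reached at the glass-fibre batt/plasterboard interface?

Thermal resistances in series:
R_float glass = L/(kA) = 0.11/(0.967×19.3) = 0.005894 K/W
R_glass-fibre batt = L/(kA) = 0.135/(0.0357×19.3) = 0.1959 K/W
R_plasterboard = L/(kA) = 0.185/(0.216×19.3) = 0.04438 K/W
R_outer film = 1/(h_o·A) = 1/(19.4×19.3) = 0.002671 K/W
R_total = 0.2489 K/W;  Q = ΔT/R_total = 41/0.2489 = 164.7 W
T_interface = T_inner − Q·ΣR(inner→interface) = 20 − 165×0.2018

T ≈ -13.2 °C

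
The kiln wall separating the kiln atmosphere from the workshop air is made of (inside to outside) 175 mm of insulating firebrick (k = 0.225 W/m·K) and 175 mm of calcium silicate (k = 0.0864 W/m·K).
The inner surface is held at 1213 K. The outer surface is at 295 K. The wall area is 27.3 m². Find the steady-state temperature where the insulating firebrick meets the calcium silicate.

Using the resistance-network approach (series):
R_insulating firebrick = L/(kA) = 0.175/(0.225×27.3) = 0.02849 K/W
R_calcium silicate = L/(kA) = 0.175/(0.0864×27.3) = 0.07419 K/W
R_total = 0.1027 K/W;  Q = ΔT/R_total = 918/0.1027 = 8940 W
T_interface = T_inner − Q·ΣR(inner→interface) = 1213 − 8940×0.02849

T ≈ 958 K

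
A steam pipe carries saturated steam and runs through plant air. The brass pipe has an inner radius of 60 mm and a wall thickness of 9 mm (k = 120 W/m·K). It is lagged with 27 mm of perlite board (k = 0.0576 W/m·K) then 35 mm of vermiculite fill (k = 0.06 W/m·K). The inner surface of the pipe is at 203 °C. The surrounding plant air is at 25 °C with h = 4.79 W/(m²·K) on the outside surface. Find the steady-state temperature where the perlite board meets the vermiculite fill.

T ≈ 121 °C

Radial resistances (cylindrical: R_cond = ln(r_o/r_i)/(2πkL), R_conv = 1/(h·2πrL)):
R_brass pipe wall = ln(69/60)/(2π×120×1) = 1.854×10^-4 K/W
R_perlite board = ln(96/69)/(2π×0.0576×1) = 0.9125 K/W
R_vermiculite fill = ln(131/96)/(2π×0.06×1) = 0.8246 K/W
R_outer film = 1/(h_o·2πr_oL) = 1/(4.79×2π×0.131×1) = 0.2536 K/W
R_total = 1.991 K/W
Q = ΔT/R_total = 178/1.991
Q = 89.4 W/m
T_interface = T_inner − Q·ΣR(inner→interface) = 203 − 89.4×0.9127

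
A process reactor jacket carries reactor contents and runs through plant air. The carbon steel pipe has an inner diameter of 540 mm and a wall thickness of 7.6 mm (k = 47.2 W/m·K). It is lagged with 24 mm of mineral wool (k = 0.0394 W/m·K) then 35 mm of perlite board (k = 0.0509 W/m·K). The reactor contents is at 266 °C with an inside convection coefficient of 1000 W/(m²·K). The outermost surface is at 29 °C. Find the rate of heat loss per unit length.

Treating each annulus and film as a series resistance:
R_inner film = 1/(h_i·2πr₁L) = 1/(1000×2π×0.27×1) = 5.895×10^-4 K/W
R_carbon steel pipe wall = ln(277.6/270)/(2π×47.2×1) = 9.36×10^-5 K/W
R_mineral wool = ln(301.6/277.6)/(2π×0.0394×1) = 0.335 K/W
R_perlite board = ln(336.6/301.6)/(2π×0.0509×1) = 0.3433 K/W
R_total = 0.6789 K/W
Q = ΔT/R_total = 237/0.6789

q′ ≈ 349 W/m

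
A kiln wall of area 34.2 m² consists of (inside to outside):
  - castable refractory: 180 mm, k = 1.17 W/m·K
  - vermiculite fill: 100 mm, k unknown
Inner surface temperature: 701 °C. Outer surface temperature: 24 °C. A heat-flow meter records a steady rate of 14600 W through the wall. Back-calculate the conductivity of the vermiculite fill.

Series thermal resistances:
R_castable refractory = L/(kA) = 0.18/(1.17×34.2) = 0.004498 K/W
Sum of known resistances R_other = 0.004498 K/W
Total R = ΔT/Q = 677/14600 = 0.04637 K/W
R_vermiculite fill = R_total − R_other = 0.04187 K/W
k = L/(R·A) = 0.1/(0.04187×34.2)

k ≈ 0.0698 W/(m·K)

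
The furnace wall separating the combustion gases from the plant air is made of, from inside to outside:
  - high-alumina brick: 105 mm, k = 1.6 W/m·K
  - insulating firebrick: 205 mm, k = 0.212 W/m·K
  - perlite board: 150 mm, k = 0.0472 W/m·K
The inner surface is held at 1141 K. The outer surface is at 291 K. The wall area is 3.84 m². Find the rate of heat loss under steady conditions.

Q ≈ 775 W

Treating each layer as a thermal resistance in series:
R_high-alumina brick = L/(kA) = 0.105/(1.6×3.84) = 0.01709 K/W
R_insulating firebrick = L/(kA) = 0.205/(0.212×3.84) = 0.2518 K/W
R_perlite board = L/(kA) = 0.15/(0.0472×3.84) = 0.8276 K/W
R_total = 1.097 K/W
Q = ΔT / R_total = 850 / 1.097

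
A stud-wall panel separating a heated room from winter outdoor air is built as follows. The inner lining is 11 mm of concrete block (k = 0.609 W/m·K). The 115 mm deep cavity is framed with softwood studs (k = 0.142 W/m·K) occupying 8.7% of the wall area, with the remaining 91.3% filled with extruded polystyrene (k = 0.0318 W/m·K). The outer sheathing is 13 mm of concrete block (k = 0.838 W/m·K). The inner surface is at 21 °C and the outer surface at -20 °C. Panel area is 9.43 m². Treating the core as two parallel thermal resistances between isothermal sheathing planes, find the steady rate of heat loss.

Q ≈ 137 W

Sheathing layers in series; stud and cavity paths in parallel between them.
R_inner = 0.011/(0.609×9.43) = 0.001915 K/W
R_stud  = 0.115/(0.142×0.087×9.43) = 0.9871 K/W
R_cav   = 0.115/(0.0318×0.913×9.43) = 0.42 K/W
1/R_core = 1/R_stud + 1/R_cav → R_core = 0.2947 K/W
R_outer = 0.013/(0.838×9.43) = 0.001645 K/W
R_total = 0.2982 K/W
Q = ΔT/R_total = 41/0.2982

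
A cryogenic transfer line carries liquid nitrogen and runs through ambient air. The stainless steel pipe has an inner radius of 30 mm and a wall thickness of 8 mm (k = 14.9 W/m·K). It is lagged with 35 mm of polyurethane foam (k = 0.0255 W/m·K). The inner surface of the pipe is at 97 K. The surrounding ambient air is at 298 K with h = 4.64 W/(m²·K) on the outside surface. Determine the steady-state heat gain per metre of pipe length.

q′ ≈ 44.2 W/m

Radial resistances (cylindrical: R_cond = ln(r_o/r_i)/(2πkL), R_conv = 1/(h·2πrL)):
R_stainless steel pipe wall = ln(38/30)/(2π×14.9×1) = 0.002525 K/W
R_polyurethane foam = ln(73/38)/(2π×0.0255×1) = 4.075 K/W
R_outer film = 1/(h_o·2πr_oL) = 1/(4.64×2π×0.073×1) = 0.4699 K/W
R_total = 4.547 K/W
Q = ΔT/R_total = 201/4.547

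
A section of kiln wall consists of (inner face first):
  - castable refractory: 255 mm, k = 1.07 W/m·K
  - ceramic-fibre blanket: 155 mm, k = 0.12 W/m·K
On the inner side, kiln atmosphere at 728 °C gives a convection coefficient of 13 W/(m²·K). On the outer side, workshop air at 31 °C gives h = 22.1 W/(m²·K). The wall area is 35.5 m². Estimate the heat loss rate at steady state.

Model the wall as resistances in series:
R_inner film = 1/(h_i·A) = 1/(13×35.5) = 0.002167 K/W
R_castable refractory = L/(kA) = 0.255/(1.07×35.5) = 0.006713 K/W
R_ceramic-fibre blanket = L/(kA) = 0.155/(0.12×35.5) = 0.03638 K/W
R_outer film = 1/(h_o·A) = 1/(22.1×35.5) = 0.001275 K/W
R_total = 0.04654 K/W
Q = ΔT / R_total = 697 / 0.04654

Q ≈ 15000 W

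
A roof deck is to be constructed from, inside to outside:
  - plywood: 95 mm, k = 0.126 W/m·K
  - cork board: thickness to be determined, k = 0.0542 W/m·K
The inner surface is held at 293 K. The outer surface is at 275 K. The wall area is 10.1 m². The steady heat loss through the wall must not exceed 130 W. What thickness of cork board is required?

Treating each layer as a thermal resistance in series:
R_plywood = L/(kA) = 0.095/(0.126×10.1) = 0.07465 K/W
Sum of the known resistances R_other = 0.07465 K/W
Required total resistance R_tot = ΔT/Q_allow = 18/130 = 0.1385 K/W
R_cork board = R_tot − R_other = 0.06381 K/W
L = R·k·A = 0.06381×0.0542×10.1

L ≈ 34.9 mm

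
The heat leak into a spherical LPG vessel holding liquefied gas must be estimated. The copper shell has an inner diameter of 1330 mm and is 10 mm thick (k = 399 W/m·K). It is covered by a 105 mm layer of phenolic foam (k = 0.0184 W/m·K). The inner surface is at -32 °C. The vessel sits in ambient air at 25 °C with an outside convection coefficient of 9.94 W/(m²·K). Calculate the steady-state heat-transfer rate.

Q ≈ 65.1 W

For a spherical shell R = (1/r₁ − 1/r₂)/(4πk); film R = 1/(h·4πr²). In series:
R_copper shell = (1/0.665 − 1/0.675)/(4π×399) = 4.443×10^-6 K/W
R_phenolic foam = (1/0.675 − 1/0.78)/(4π×0.0184) = 0.8625 K/W
R_outer film = 1/(h·4πr_o²) = 1/(9.94×4π×0.78²) = 0.01316 K/W
R_total = 0.8757 K/W
Q = ΔT/R_total = 57/0.8757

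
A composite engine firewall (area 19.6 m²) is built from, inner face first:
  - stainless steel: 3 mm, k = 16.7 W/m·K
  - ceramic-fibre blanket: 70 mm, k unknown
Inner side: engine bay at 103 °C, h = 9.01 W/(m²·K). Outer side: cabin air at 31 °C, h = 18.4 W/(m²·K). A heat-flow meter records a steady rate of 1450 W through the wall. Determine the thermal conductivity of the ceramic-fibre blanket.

Using the resistance-network approach (series):
R_inner film = 1/(h_i·A) = 1/(9.01×19.6) = 0.005663 K/W
R_stainless steel = L/(kA) = 0.003/(16.7×19.6) = 9.165×10^-6 K/W
R_outer film = 1/(h_o·A) = 1/(18.4×19.6) = 0.002773 K/W
Sum of known resistances R_other = 0.008445 K/W
Total R = ΔT/Q = 72/1450 = 0.04966 K/W
R_ceramic-fibre blanket = R_total − R_other = 0.04121 K/W
k = L/(R·A) = 0.07/(0.04121×19.6)

k ≈ 0.0867 W/(m·K)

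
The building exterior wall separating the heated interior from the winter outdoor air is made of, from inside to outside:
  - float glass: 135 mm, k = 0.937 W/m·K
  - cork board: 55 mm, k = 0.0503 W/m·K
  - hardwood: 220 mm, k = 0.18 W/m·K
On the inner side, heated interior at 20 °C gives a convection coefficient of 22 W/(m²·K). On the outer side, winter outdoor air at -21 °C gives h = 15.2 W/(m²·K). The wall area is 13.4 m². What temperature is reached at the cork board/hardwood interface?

Series thermal resistances:
R_inner film = 1/(h_i·A) = 1/(22×13.4) = 0.003392 K/W
R_float glass = L/(kA) = 0.135/(0.937×13.4) = 0.01075 K/W
R_cork board = L/(kA) = 0.055/(0.0503×13.4) = 0.0816 K/W
R_hardwood = L/(kA) = 0.22/(0.18×13.4) = 0.09121 K/W
R_outer film = 1/(h_o·A) = 1/(15.2×13.4) = 0.00491 K/W
R_total = 0.1919 K/W;  Q = ΔT/R_total = 41/0.1919 = 213.7 W
T_interface = T_inner − Q·ΣR(inner→interface) = 20 − 214×0.09574

T ≈ -0.46 °C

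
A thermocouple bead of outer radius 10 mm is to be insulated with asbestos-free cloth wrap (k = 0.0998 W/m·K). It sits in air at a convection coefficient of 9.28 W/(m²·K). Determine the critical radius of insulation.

For a sphere r_cr = 2k/h = 2×0.0998/9.28
r_cr = 21.5 mm; since the bare radius (10 mm) is below r_cr, adding a thin layer of insulation will *increase* heat loss.

r_cr ≈ 21.5 mm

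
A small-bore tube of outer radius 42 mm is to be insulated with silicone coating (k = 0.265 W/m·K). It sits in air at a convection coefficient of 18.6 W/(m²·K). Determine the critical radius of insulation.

r_cr ≈ 14.2 mm

For a cylinder r_cr = k/h = 0.265/18.6
r_cr = 14.2 mm; since the bare radius (42 mm) is above r_cr, any added insulation will reduce heat loss.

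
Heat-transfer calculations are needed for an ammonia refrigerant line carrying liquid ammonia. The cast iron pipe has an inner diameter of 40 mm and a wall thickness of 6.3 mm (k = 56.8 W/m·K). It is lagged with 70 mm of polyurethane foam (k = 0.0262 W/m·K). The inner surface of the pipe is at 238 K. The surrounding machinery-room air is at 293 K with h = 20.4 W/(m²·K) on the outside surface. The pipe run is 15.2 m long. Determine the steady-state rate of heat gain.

Q ≈ 105 W

Per-layer cylindrical resistances, series-summed:
R_cast iron pipe wall = ln(26.3/20)/(2π×56.8×15.2) = 5.048×10^-5 K/W
R_polyurethane foam = ln(96.3/26.3)/(2π×0.0262×15.2) = 0.5187 K/W
R_outer film = 1/(h_o·2πr_oL) = 1/(20.4×2π×0.0963×15.2) = 0.00533 K/W
R_total = 0.5241 K/W
Q = ΔT/R_total = 55/0.5241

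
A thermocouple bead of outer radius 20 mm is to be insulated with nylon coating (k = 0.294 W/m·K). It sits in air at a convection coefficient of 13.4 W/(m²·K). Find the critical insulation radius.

r_cr ≈ 43.9 mm

For a sphere r_cr = 2k/h = 2×0.294/13.4
r_cr = 43.9 mm; since the bare radius (20 mm) is below r_cr, adding a thin layer of insulation will *increase* heat loss.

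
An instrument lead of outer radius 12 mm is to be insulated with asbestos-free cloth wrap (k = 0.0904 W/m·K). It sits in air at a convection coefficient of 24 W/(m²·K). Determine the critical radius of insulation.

r_cr ≈ 3.77 mm

For a cylinder r_cr = k/h = 0.0904/24
r_cr = 3.77 mm; since the bare radius (12 mm) is above r_cr, any added insulation will reduce heat loss.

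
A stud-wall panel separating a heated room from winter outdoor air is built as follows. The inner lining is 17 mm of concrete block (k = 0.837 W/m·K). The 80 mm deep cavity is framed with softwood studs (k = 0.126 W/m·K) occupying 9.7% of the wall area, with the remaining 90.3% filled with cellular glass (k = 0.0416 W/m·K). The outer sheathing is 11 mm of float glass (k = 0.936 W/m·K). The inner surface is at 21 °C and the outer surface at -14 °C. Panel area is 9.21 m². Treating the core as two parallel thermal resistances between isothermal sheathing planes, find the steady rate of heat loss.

Sheathing layers in series; stud and cavity paths in parallel between them.
R_inner = 0.017/(0.837×9.21) = 0.002205 K/W
R_stud  = 0.08/(0.126×0.097×9.21) = 0.7107 K/W
R_cav   = 0.08/(0.0416×0.903×9.21) = 0.2312 K/W
1/R_core = 1/R_stud + 1/R_cav → R_core = 0.1745 K/W
R_outer = 0.011/(0.936×9.21) = 0.001276 K/W
R_total = 0.1779 K/W
Q = ΔT/R_total = 35/0.1779

Q ≈ 197 W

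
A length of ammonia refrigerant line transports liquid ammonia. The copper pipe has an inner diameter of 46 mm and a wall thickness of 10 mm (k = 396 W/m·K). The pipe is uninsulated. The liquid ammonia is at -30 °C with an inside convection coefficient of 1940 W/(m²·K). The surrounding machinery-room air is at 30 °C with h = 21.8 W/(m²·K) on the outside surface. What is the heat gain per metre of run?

q′ ≈ 267 W/m

For a radial system each layer contributes R = ln(r_out/r_in)/(2πkL); films add R = 1/(hA).
R_inner film = 1/(h_i·2πr₁L) = 1/(1940×2π×0.023×1) = 0.003567 K/W
R_copper pipe wall = ln(33/23)/(2π×396×1) = 1.451×10^-4 K/W
R_outer film = 1/(h_o·2πr_oL) = 1/(21.8×2π×0.033×1) = 0.2212 K/W
R_total = 0.2249 K/W
Q = ΔT/R_total = 60/0.2249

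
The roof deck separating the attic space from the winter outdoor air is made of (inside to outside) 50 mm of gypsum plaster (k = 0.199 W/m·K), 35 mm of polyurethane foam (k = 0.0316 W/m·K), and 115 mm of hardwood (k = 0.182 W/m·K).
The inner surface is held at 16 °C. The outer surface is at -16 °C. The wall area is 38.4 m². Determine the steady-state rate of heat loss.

Q ≈ 617 W

Thermal resistances in series:
R_gypsum plaster = L/(kA) = 0.05/(0.199×38.4) = 0.006543 K/W
R_polyurethane foam = L/(kA) = 0.035/(0.0316×38.4) = 0.02884 K/W
R_hardwood = L/(kA) = 0.115/(0.182×38.4) = 0.01645 K/W
R_total = 0.05184 K/W
Q = ΔT / R_total = 32 / 0.05184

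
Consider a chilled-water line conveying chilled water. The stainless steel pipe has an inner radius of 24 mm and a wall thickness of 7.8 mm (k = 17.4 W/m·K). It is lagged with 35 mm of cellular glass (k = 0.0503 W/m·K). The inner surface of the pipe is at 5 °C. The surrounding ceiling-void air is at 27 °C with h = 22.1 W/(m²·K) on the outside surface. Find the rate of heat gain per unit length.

For a radial system each layer contributes R = ln(r_out/r_in)/(2πkL); films add R = 1/(hA).
R_stainless steel pipe wall = ln(31.8/24)/(2π×17.4×1) = 0.002574 K/W
R_cellular glass = ln(66.8/31.8)/(2π×0.0503×1) = 2.349 K/W
R_outer film = 1/(h_o·2πr_oL) = 1/(22.1×2π×0.0668×1) = 0.1078 K/W
R_total = 2.459 K/W
Q = ΔT/R_total = 22/2.459

q′ ≈ 8.95 W/m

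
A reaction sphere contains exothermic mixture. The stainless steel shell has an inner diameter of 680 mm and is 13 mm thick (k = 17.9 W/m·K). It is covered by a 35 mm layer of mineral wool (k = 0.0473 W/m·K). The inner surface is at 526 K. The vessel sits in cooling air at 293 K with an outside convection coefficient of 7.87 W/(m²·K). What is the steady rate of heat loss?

Spherical conduction: R = (1/r_in − 1/r_out)/(4πk) per layer; series-sum.
R_stainless steel shell = (1/0.34 − 1/0.353)/(4π×17.9) = 4.815×10^-4 K/W
R_mineral wool = (1/0.353 − 1/0.388)/(4π×0.0473) = 0.4299 K/W
R_outer film = 1/(h·4πr_o²) = 1/(7.87×4π×0.388²) = 0.06717 K/W
R_total = 0.4976 K/W
Q = ΔT/R_total = 233/0.4976

Q ≈ 468 W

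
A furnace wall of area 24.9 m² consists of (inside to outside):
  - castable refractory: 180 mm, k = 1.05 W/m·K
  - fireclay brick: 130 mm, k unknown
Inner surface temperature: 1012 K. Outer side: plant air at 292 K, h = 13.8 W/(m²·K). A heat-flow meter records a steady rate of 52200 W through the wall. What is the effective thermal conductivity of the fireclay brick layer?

Model the wall as resistances in series:
R_castable refractory = L/(kA) = 0.18/(1.05×24.9) = 0.006885 K/W
R_outer film = 1/(h_o·A) = 1/(13.8×24.9) = 0.00291 K/W
Sum of known resistances R_other = 0.009795 K/W
Total R = ΔT/Q = 720/52200 = 0.01379 K/W
R_fireclay brick = R_total − R_other = 0.003998 K/W
k = L/(R·A) = 0.13/(0.003998×24.9)

k ≈ 1.31 W/(m·K)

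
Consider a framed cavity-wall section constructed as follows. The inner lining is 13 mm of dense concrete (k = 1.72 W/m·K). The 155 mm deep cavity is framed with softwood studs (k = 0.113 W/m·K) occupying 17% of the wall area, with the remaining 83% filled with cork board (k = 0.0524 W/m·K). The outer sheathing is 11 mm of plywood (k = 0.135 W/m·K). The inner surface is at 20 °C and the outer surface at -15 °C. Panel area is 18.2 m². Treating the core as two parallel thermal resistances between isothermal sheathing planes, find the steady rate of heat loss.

Sheathing layers in series; stud and cavity paths in parallel between them.
R_inner = 0.013/(1.72×18.2) = 4.153×10^-4 K/W
R_stud  = 0.155/(0.113×0.17×18.2) = 0.4433 K/W
R_cav   = 0.155/(0.0524×0.83×18.2) = 0.1958 K/W
1/R_core = 1/R_stud + 1/R_cav → R_core = 0.1358 K/W
R_outer = 0.011/(0.135×18.2) = 0.004477 K/W
R_total = 0.1407 K/W
Q = ΔT/R_total = 35/0.1407

Q ≈ 249 W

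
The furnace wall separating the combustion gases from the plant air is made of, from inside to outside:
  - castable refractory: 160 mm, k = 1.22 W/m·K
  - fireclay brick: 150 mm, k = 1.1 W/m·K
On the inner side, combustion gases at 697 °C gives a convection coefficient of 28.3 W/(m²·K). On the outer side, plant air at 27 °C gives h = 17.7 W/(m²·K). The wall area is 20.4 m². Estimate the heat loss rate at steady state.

Series thermal resistances:
R_inner film = 1/(h_i·A) = 1/(28.3×20.4) = 0.001732 K/W
R_castable refractory = L/(kA) = 0.16/(1.22×20.4) = 0.006429 K/W
R_fireclay brick = L/(kA) = 0.15/(1.1×20.4) = 0.006684 K/W
R_outer film = 1/(h_o·A) = 1/(17.7×20.4) = 0.002769 K/W
R_total = 0.01761 K/W
Q = ΔT / R_total = 670 / 0.01761

Q ≈ 38000 W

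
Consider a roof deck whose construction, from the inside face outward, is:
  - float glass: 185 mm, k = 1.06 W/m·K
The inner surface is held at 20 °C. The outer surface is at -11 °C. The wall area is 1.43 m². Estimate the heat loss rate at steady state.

Q ≈ 254 W

Model the wall as resistances in series:
R_float glass = L/(kA) = 0.185/(1.06×1.43) = 0.122 K/W
R_total = 0.122 K/W
Q = ΔT / R_total = 31 / 0.122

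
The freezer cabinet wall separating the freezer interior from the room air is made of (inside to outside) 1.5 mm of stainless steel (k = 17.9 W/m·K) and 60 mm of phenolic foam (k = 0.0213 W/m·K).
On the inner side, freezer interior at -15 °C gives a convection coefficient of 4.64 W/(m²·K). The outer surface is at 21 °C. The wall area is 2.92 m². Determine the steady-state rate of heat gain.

Model the wall as resistances in series:
R_inner film = 1/(h_i·A) = 1/(4.64×2.92) = 0.07381 K/W
R_stainless steel = L/(kA) = 0.0015/(17.9×2.92) = 2.87×10^-5 K/W
R_phenolic foam = L/(kA) = 0.06/(0.0213×2.92) = 0.9647 K/W
R_total = 1.039 K/W
Q = ΔT / R_total = 36 / 1.039

Q ≈ 34.7 W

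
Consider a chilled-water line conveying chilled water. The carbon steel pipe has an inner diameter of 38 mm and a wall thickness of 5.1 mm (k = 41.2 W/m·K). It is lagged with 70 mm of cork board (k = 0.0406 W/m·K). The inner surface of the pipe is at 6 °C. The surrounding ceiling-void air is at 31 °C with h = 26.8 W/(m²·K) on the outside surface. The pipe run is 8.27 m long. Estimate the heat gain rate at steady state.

Treating each annulus and film as a series resistance:
R_carbon steel pipe wall = ln(24.1/19)/(2π×41.2×8.27) = 1.111×10^-4 K/W
R_cork board = ln(94.1/24.1)/(2π×0.0406×8.27) = 0.6457 K/W
R_outer film = 1/(h_o·2πr_oL) = 1/(26.8×2π×0.0941×8.27) = 0.007631 K/W
R_total = 0.6534 K/W
Q = ΔT/R_total = 25/0.6534

Q ≈ 38.3 W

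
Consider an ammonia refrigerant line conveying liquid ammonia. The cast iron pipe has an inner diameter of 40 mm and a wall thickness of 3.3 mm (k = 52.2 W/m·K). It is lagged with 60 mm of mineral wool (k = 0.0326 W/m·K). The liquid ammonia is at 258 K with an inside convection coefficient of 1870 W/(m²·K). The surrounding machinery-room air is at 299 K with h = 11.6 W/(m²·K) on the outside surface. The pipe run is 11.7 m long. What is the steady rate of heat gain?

Treating each annulus and film as a series resistance:
R_inner film = 1/(h_i·2πr₁L) = 1/(1870×2π×0.02×11.7) = 3.637×10^-4 K/W
R_cast iron pipe wall = ln(23.3/20)/(2π×52.2×11.7) = 3.98×10^-5 K/W
R_mineral wool = ln(83.3/23.3)/(2π×0.0326×11.7) = 0.5316 K/W
R_outer film = 1/(h_o·2πr_oL) = 1/(11.6×2π×0.0833×11.7) = 0.01408 K/W
R_total = 0.5461 K/W
Q = ΔT/R_total = 41/0.5461

Q ≈ 75.1 W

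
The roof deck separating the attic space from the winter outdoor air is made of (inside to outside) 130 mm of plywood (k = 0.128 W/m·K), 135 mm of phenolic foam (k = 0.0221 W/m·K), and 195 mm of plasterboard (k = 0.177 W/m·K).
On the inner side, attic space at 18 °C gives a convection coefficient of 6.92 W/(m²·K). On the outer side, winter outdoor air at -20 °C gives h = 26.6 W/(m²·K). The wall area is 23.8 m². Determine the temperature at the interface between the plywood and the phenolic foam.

Using the resistance-network approach (series):
R_inner film = 1/(h_i·A) = 1/(6.92×23.8) = 0.006072 K/W
R_plywood = L/(kA) = 0.13/(0.128×23.8) = 0.04267 K/W
R_phenolic foam = L/(kA) = 0.135/(0.0221×23.8) = 0.2567 K/W
R_plasterboard = L/(kA) = 0.195/(0.177×23.8) = 0.04629 K/W
R_outer film = 1/(h_o·A) = 1/(26.6×23.8) = 0.00158 K/W
R_total = 0.3533 K/W;  Q = ΔT/R_total = 38/0.3533 = 107.6 W
T_interface = T_inner − Q·ΣR(inner→interface) = 18 − 108×0.04875

T ≈ 12.8 °C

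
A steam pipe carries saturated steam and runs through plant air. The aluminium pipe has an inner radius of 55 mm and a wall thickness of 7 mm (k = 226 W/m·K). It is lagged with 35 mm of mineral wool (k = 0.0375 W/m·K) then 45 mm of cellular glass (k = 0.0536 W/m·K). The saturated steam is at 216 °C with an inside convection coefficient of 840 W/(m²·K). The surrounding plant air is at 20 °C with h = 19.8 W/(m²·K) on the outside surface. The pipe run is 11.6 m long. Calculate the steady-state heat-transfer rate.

Radial resistances (cylindrical: R_cond = ln(r_o/r_i)/(2πkL), R_conv = 1/(h·2πrL)):
R_inner film = 1/(h_i·2πr₁L) = 1/(840×2π×0.055×11.6) = 2.97×10^-4 K/W
R_aluminium pipe wall = ln(62/55)/(2π×226×11.6) = 7.273×10^-6 K/W
R_mineral wool = ln(97/62)/(2π×0.0375×11.6) = 0.1638 K/W
R_cellular glass = ln(142/97)/(2π×0.0536×11.6) = 0.09756 K/W
R_outer film = 1/(h_o·2πr_oL) = 1/(19.8×2π×0.142×11.6) = 0.00488 K/W
R_total = 0.2665 K/W
Q = ΔT/R_total = 196/0.2665

Q ≈ 735 W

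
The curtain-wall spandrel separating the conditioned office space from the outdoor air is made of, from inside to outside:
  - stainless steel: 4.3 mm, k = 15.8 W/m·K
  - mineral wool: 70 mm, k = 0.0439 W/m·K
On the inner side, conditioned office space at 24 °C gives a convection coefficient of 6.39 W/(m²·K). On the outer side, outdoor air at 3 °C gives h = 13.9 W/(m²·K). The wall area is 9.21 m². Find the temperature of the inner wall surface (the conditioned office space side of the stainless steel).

Series thermal resistances:
R_inner film = 1/(h_i·A) = 1/(6.39×9.21) = 0.01699 K/W
R_stainless steel = L/(kA) = 0.0043/(15.8×9.21) = 2.955×10^-5 K/W
R_mineral wool = L/(kA) = 0.07/(0.0439×9.21) = 0.1731 K/W
R_outer film = 1/(h_o·A) = 1/(13.9×9.21) = 0.007811 K/W
R_total = 0.198 K/W;  Q = ΔT/R_total = 21/0.198 = 106.1 W
T_interface = T_inner − Q·ΣR(inner→interface) = 24 − 106×0.01699

T ≈ 22.2 °C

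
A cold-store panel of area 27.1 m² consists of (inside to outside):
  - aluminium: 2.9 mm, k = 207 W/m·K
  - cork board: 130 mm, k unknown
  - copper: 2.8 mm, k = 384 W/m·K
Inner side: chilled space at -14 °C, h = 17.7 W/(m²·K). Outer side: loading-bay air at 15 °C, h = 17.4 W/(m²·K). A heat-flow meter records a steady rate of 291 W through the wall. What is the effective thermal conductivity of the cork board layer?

Treating each layer as a thermal resistance in series:
R_inner film = 1/(h_i·A) = 1/(17.7×27.1) = 0.002085 K/W
R_aluminium = L/(kA) = 0.0029/(207×27.1) = 5.17×10^-7 K/W
R_copper = L/(kA) = 0.0028/(384×27.1) = 2.691×10^-7 K/W
R_outer film = 1/(h_o·A) = 1/(17.4×27.1) = 0.002121 K/W
Sum of known resistances R_other = 0.004206 K/W
Total R = ΔT/Q = 29/291 = 0.09966 K/W
R_cork board = R_total − R_other = 0.09545 K/W
k = L/(R·A) = 0.13/(0.09545×27.1)

k ≈ 0.0503 W/(m·K)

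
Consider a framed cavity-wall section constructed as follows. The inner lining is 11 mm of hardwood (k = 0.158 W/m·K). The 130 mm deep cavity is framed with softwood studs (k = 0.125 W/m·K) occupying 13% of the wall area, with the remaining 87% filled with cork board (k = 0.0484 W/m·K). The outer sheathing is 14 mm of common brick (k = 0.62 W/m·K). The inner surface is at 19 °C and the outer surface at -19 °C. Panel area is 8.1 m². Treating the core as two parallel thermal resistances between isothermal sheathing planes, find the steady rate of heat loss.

Sheathing layers in series; stud and cavity paths in parallel between them.
R_inner = 0.011/(0.158×8.1) = 0.008595 K/W
R_stud  = 0.13/(0.125×0.13×8.1) = 0.9877 K/W
R_cav   = 0.13/(0.0484×0.87×8.1) = 0.3811 K/W
1/R_core = 1/R_stud + 1/R_cav → R_core = 0.275 K/W
R_outer = 0.014/(0.62×8.1) = 0.002788 K/W
R_total = 0.2864 K/W
Q = ΔT/R_total = 38/0.2864

Q ≈ 133 W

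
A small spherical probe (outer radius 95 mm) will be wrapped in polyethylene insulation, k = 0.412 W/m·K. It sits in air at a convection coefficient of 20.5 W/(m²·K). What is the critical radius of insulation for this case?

For a sphere r_cr = 2k/h = 2×0.412/20.5
r_cr = 40.2 mm; since the bare radius (95 mm) is above r_cr, any added insulation will reduce heat loss.

r_cr ≈ 40.2 mm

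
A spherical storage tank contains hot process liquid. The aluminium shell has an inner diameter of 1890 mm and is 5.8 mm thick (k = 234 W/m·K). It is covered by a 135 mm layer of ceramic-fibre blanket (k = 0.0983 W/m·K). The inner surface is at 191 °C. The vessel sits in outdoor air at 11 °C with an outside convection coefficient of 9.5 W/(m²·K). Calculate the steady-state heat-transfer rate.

Radial (spherical) resistances in series:
R_aluminium shell = (1/0.945 − 1/0.9508)/(4π×234) = 2.195×10^-6 K/W
R_ceramic-fibre blanket = (1/0.9508 − 1/1.0858)/(4π×0.0983) = 0.1059 K/W
R_outer film = 1/(h·4πr_o²) = 1/(9.5×4π×1.0858²) = 0.007105 K/W
R_total = 0.113 K/W
Q = ΔT/R_total = 180/0.113

Q ≈ 1590 W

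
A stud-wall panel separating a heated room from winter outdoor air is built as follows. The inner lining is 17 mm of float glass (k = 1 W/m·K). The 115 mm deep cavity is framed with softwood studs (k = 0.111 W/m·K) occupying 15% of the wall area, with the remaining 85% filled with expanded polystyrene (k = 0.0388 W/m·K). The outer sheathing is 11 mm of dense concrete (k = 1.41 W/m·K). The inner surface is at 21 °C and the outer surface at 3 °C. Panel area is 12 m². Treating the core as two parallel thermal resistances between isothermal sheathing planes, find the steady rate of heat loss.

Q ≈ 92.2 W

Sheathing layers in series; stud and cavity paths in parallel between them.
R_inner = 0.017/(1×12) = 0.001417 K/W
R_stud  = 0.115/(0.111×0.15×12) = 0.5756 K/W
R_cav   = 0.115/(0.0388×0.85×12) = 0.2906 K/W
1/R_core = 1/R_stud + 1/R_cav → R_core = 0.1931 K/W
R_outer = 0.011/(1.41×12) = 6.501×10^-4 K/W
R_total = 0.1952 K/W
Q = ΔT/R_total = 18/0.1952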